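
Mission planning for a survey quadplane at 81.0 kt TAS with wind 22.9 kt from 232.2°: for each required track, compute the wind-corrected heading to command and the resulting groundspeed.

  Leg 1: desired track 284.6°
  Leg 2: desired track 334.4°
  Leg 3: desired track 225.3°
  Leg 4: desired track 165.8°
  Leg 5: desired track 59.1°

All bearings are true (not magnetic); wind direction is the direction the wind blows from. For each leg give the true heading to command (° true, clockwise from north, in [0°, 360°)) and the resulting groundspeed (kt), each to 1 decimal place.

Leg 1: desired track 284.6°; wind correction -12.9° → command heading 271.7°, groundspeed 65.0 kt
Leg 2: desired track 334.4°; wind correction -16.0° → command heading 318.4°, groundspeed 82.7 kt
Leg 3: desired track 225.3°; wind correction +1.9° → command heading 227.2°, groundspeed 58.2 kt
Leg 4: desired track 165.8°; wind correction +15.0° → command heading 180.8°, groundspeed 69.1 kt
Leg 5: desired track 59.1°; wind correction +1.9° → command heading 61.0°, groundspeed 103.7 kt

Leg 1: heading=271.7°, groundspeed=65.0 kt
Leg 2: heading=318.4°, groundspeed=82.7 kt
Leg 3: heading=227.2°, groundspeed=58.2 kt
Leg 4: heading=180.8°, groundspeed=69.1 kt
Leg 5: heading=61.0°, groundspeed=103.7 kt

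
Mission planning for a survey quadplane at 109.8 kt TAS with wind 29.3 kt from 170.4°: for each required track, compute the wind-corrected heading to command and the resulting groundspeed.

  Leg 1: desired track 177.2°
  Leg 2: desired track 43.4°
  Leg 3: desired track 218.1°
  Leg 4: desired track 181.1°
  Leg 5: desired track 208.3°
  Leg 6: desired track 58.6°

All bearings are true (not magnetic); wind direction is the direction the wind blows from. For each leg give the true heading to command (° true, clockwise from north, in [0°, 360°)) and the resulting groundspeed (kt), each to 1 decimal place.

Leg 1: heading=175.4°, groundspeed=80.7 kt
Leg 2: heading=55.7°, groundspeed=124.9 kt
Leg 3: heading=206.7°, groundspeed=87.9 kt
Leg 4: heading=178.3°, groundspeed=80.9 kt
Leg 5: heading=198.9°, groundspeed=85.2 kt
Leg 6: heading=72.9°, groundspeed=117.3 kt

Leg 1: desired track 177.2°; wind correction -1.8° → command heading 175.4°, groundspeed 80.7 kt
Leg 2: desired track 43.4°; wind correction +12.3° → command heading 55.7°, groundspeed 124.9 kt
Leg 3: desired track 218.1°; wind correction -11.4° → command heading 206.7°, groundspeed 87.9 kt
Leg 4: desired track 181.1°; wind correction -2.8° → command heading 178.3°, groundspeed 80.9 kt
Leg 5: desired track 208.3°; wind correction -9.4° → command heading 198.9°, groundspeed 85.2 kt
Leg 6: desired track 58.6°; wind correction +14.3° → command heading 72.9°, groundspeed 117.3 kt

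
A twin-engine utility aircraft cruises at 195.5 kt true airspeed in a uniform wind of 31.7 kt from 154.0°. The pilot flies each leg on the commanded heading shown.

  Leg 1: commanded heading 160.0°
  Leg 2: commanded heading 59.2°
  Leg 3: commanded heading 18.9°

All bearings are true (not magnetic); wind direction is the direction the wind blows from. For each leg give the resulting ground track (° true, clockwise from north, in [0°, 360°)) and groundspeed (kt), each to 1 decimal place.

Leg 1: track=161.2°, groundspeed=164.0 kt
Leg 2: track=50.1°, groundspeed=200.7 kt
Leg 3: track=13.0°, groundspeed=219.1 kt

Leg 1: heading 160.0°; drift +1.2° → track 161.2°, groundspeed 164.0 kt
Leg 2: heading 59.2°; drift -9.1° → track 50.1°, groundspeed 200.7 kt
Leg 3: heading 18.9°; drift -5.9° → track 13.0°, groundspeed 219.1 kt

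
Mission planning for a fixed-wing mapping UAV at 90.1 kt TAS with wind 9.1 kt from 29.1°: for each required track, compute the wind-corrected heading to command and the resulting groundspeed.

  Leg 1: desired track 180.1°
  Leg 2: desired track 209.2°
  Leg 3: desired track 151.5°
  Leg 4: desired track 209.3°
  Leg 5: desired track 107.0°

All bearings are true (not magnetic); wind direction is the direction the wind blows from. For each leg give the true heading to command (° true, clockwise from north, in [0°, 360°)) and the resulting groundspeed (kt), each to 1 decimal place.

Leg 1: heading=177.3°, groundspeed=98.0 kt
Leg 2: heading=209.2°, groundspeed=99.2 kt
Leg 3: heading=146.6°, groundspeed=94.6 kt
Leg 4: heading=209.3°, groundspeed=99.2 kt
Leg 5: heading=101.3°, groundspeed=87.8 kt

Leg 1: desired track 180.1°; wind correction -2.8° → command heading 177.3°, groundspeed 98.0 kt
Leg 2: desired track 209.2°; wind correction +0.0° → command heading 209.2°, groundspeed 99.2 kt
Leg 3: desired track 151.5°; wind correction -4.9° → command heading 146.6°, groundspeed 94.6 kt
Leg 4: desired track 209.3°; wind correction +0.0° → command heading 209.3°, groundspeed 99.2 kt
Leg 5: desired track 107.0°; wind correction -5.7° → command heading 101.3°, groundspeed 87.8 kt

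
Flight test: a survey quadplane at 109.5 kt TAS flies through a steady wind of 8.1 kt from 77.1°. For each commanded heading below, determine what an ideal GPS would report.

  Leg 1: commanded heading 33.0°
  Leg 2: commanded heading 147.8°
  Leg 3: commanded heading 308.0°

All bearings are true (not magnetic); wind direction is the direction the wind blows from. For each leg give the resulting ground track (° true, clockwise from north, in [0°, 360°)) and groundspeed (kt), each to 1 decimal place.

Leg 1: track=29.9°, groundspeed=103.8 kt
Leg 2: track=151.9°, groundspeed=107.1 kt
Leg 3: track=304.9°, groundspeed=114.8 kt

Leg 1: heading 33.0°; drift -3.1° → track 29.9°, groundspeed 103.8 kt
Leg 2: heading 147.8°; drift +4.1° → track 151.9°, groundspeed 107.1 kt
Leg 3: heading 308.0°; drift -3.1° → track 304.9°, groundspeed 114.8 kt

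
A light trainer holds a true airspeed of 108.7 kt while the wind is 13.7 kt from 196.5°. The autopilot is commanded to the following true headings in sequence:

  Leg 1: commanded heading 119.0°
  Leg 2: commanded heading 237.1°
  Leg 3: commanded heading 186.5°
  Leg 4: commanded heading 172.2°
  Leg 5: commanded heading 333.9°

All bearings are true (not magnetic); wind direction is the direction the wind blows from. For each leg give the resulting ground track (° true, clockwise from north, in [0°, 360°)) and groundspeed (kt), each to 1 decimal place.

Leg 1: heading 119.0°; drift -7.2° → track 111.8°, groundspeed 106.6 kt
Leg 2: heading 237.1°; drift +5.2° → track 242.3°, groundspeed 98.7 kt
Leg 3: heading 186.5°; drift -1.4° → track 185.1°, groundspeed 95.2 kt
Leg 4: heading 172.2°; drift -3.4° → track 168.8°, groundspeed 96.4 kt
Leg 5: heading 333.9°; drift +4.5° → track 338.4°, groundspeed 119.1 kt

Leg 1: track=111.8°, groundspeed=106.6 kt
Leg 2: track=242.3°, groundspeed=98.7 kt
Leg 3: track=185.1°, groundspeed=95.2 kt
Leg 4: track=168.8°, groundspeed=96.4 kt
Leg 5: track=338.4°, groundspeed=119.1 kt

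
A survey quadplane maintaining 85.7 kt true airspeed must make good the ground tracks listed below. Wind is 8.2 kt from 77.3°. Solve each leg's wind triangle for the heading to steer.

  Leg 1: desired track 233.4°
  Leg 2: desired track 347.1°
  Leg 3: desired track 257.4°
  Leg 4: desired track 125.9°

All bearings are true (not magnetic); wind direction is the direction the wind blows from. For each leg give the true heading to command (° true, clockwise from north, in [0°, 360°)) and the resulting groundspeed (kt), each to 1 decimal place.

Leg 1: desired track 233.4°; wind correction -2.2° → command heading 231.2°, groundspeed 93.1 kt
Leg 2: desired track 347.1°; wind correction +5.5° → command heading 352.6°, groundspeed 85.3 kt
Leg 3: desired track 257.4°; wind correction +0.0° → command heading 257.4°, groundspeed 93.9 kt
Leg 4: desired track 125.9°; wind correction -4.1° → command heading 121.8°, groundspeed 80.1 kt

Leg 1: heading=231.2°, groundspeed=93.1 kt
Leg 2: heading=352.6°, groundspeed=85.3 kt
Leg 3: heading=257.4°, groundspeed=93.9 kt
Leg 4: heading=121.8°, groundspeed=80.1 kt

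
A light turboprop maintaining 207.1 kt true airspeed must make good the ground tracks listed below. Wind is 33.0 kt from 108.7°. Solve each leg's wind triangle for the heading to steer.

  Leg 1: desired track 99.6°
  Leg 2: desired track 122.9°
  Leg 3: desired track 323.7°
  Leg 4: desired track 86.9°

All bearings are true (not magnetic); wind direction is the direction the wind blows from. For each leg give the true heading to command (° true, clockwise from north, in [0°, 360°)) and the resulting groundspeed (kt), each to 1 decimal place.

Leg 1: desired track 99.6°; wind correction +1.4° → command heading 101.0°, groundspeed 174.4 kt
Leg 2: desired track 122.9°; wind correction -2.2° → command heading 120.7°, groundspeed 175.0 kt
Leg 3: desired track 323.7°; wind correction +5.2° → command heading 328.9°, groundspeed 233.3 kt
Leg 4: desired track 86.9°; wind correction +3.4° → command heading 90.3°, groundspeed 176.1 kt

Leg 1: heading=101.0°, groundspeed=174.4 kt
Leg 2: heading=120.7°, groundspeed=175.0 kt
Leg 3: heading=328.9°, groundspeed=233.3 kt
Leg 4: heading=90.3°, groundspeed=176.1 kt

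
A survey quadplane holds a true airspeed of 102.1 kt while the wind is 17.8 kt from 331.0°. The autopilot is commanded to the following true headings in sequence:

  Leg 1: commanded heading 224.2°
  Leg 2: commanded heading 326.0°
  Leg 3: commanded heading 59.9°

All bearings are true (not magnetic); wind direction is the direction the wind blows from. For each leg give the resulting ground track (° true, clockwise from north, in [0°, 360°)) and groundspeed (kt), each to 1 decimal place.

Leg 1: heading 224.2°; drift -9.0° → track 215.2°, groundspeed 108.6 kt
Leg 2: heading 326.0°; drift -1.1° → track 324.9°, groundspeed 84.4 kt
Leg 3: heading 59.9°; drift +9.9° → track 69.8°, groundspeed 103.3 kt

Leg 1: track=215.2°, groundspeed=108.6 kt
Leg 2: track=324.9°, groundspeed=84.4 kt
Leg 3: track=69.8°, groundspeed=103.3 kt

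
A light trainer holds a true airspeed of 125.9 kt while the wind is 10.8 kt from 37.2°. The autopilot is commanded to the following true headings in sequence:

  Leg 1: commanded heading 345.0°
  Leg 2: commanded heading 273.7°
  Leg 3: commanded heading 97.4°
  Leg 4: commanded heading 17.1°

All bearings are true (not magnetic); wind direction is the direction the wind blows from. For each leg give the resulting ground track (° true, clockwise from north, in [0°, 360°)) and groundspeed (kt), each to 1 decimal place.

Leg 1: track=340.9°, groundspeed=119.6 kt
Leg 2: track=269.8°, groundspeed=132.2 kt
Leg 3: track=101.8°, groundspeed=120.9 kt
Leg 4: track=15.3°, groundspeed=115.8 kt

Leg 1: heading 345.0°; drift -4.1° → track 340.9°, groundspeed 119.6 kt
Leg 2: heading 273.7°; drift -3.9° → track 269.8°, groundspeed 132.2 kt
Leg 3: heading 97.4°; drift +4.4° → track 101.8°, groundspeed 120.9 kt
Leg 4: heading 17.1°; drift -1.8° → track 15.3°, groundspeed 115.8 kt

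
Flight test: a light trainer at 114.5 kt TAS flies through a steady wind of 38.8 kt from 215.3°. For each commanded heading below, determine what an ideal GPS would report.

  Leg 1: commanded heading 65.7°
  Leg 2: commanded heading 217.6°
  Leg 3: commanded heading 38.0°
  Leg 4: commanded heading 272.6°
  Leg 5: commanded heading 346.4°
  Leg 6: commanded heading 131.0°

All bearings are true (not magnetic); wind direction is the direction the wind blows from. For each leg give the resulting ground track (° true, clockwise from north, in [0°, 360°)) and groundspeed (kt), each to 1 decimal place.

Leg 1: track=58.1°, groundspeed=149.3 kt
Leg 2: track=218.8°, groundspeed=75.7 kt
Leg 3: track=37.3°, groundspeed=153.3 kt
Leg 4: track=291.8°, groundspeed=99.1 kt
Leg 5: track=358.2°, groundspeed=143.0 kt
Leg 6: track=111.8°, groundspeed=117.2 kt

Leg 1: heading 65.7°; drift -7.6° → track 58.1°, groundspeed 149.3 kt
Leg 2: heading 217.6°; drift +1.2° → track 218.8°, groundspeed 75.7 kt
Leg 3: heading 38.0°; drift -0.7° → track 37.3°, groundspeed 153.3 kt
Leg 4: heading 272.6°; drift +19.2° → track 291.8°, groundspeed 99.1 kt
Leg 5: heading 346.4°; drift +11.8° → track 358.2°, groundspeed 143.0 kt
Leg 6: heading 131.0°; drift -19.2° → track 111.8°, groundspeed 117.2 kt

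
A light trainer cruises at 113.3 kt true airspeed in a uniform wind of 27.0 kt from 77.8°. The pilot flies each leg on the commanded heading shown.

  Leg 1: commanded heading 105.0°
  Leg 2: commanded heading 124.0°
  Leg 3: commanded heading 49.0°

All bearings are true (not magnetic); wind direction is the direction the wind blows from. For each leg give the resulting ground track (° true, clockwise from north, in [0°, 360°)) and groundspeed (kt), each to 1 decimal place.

Leg 1: track=112.9°, groundspeed=90.1 kt
Leg 2: track=135.6°, groundspeed=96.6 kt
Leg 3: track=40.7°, groundspeed=90.6 kt

Leg 1: heading 105.0°; drift +7.9° → track 112.9°, groundspeed 90.1 kt
Leg 2: heading 124.0°; drift +11.6° → track 135.6°, groundspeed 96.6 kt
Leg 3: heading 49.0°; drift -8.3° → track 40.7°, groundspeed 90.6 kt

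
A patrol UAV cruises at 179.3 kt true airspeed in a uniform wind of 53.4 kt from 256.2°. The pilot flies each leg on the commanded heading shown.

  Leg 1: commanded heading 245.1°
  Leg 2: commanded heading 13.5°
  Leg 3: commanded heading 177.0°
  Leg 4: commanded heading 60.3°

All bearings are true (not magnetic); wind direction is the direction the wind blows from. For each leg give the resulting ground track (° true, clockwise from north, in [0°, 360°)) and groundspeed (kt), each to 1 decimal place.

Leg 1: track=240.5°, groundspeed=127.3 kt
Leg 2: track=26.6°, groundspeed=209.2 kt
Leg 3: track=159.8°, groundspeed=177.2 kt
Leg 4: track=63.9°, groundspeed=231.1 kt

Leg 1: heading 245.1°; drift -4.6° → track 240.5°, groundspeed 127.3 kt
Leg 2: heading 13.5°; drift +13.1° → track 26.6°, groundspeed 209.2 kt
Leg 3: heading 177.0°; drift -17.2° → track 159.8°, groundspeed 177.2 kt
Leg 4: heading 60.3°; drift +3.6° → track 63.9°, groundspeed 231.1 kt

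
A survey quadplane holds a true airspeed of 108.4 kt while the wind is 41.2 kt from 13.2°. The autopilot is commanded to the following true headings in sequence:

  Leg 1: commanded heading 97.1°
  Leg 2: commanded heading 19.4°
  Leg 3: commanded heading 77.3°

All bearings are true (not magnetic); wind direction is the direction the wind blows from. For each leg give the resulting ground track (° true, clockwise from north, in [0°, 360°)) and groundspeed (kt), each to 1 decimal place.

Leg 1: heading 97.1°; drift +21.5° → track 118.6°, groundspeed 111.8 kt
Leg 2: heading 19.4°; drift +3.8° → track 23.2°, groundspeed 67.6 kt
Leg 3: heading 77.3°; drift +22.3° → track 99.6°, groundspeed 97.7 kt

Leg 1: track=118.6°, groundspeed=111.8 kt
Leg 2: track=23.2°, groundspeed=67.6 kt
Leg 3: track=99.6°, groundspeed=97.7 kt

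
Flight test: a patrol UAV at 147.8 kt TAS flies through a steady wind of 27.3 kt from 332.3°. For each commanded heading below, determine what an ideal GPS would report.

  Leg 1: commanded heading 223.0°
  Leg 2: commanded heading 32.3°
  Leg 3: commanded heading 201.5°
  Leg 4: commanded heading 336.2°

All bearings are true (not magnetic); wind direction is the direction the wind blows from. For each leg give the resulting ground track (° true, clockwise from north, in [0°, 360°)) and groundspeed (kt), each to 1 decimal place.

Leg 1: heading 223.0°; drift -9.3° → track 213.7°, groundspeed 158.9 kt
Leg 2: heading 32.3°; drift +10.0° → track 42.3°, groundspeed 136.2 kt
Leg 3: heading 201.5°; drift -7.1° → track 194.4°, groundspeed 166.9 kt
Leg 4: heading 336.2°; drift +0.9° → track 337.1°, groundspeed 120.6 kt

Leg 1: track=213.7°, groundspeed=158.9 kt
Leg 2: track=42.3°, groundspeed=136.2 kt
Leg 3: track=194.4°, groundspeed=166.9 kt
Leg 4: track=337.1°, groundspeed=120.6 kt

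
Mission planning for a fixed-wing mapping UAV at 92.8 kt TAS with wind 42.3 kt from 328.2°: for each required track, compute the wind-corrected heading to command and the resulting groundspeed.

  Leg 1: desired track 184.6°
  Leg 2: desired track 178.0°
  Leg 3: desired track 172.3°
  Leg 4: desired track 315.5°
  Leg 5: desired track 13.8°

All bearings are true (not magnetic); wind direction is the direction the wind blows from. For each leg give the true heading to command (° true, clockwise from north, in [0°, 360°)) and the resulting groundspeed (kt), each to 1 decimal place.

Leg 1: desired track 184.6°; wind correction +15.7° → command heading 200.3°, groundspeed 123.4 kt
Leg 2: desired track 178.0°; wind correction +13.1° → command heading 191.1°, groundspeed 127.1 kt
Leg 3: desired track 172.3°; wind correction +10.7° → command heading 183.0°, groundspeed 129.8 kt
Leg 4: desired track 315.5°; wind correction +5.8° → command heading 321.3°, groundspeed 51.1 kt
Leg 5: desired track 13.8°; wind correction -19.0° → command heading 354.8°, groundspeed 58.1 kt

Leg 1: heading=200.3°, groundspeed=123.4 kt
Leg 2: heading=191.1°, groundspeed=127.1 kt
Leg 3: heading=183.0°, groundspeed=129.8 kt
Leg 4: heading=321.3°, groundspeed=51.1 kt
Leg 5: heading=354.8°, groundspeed=58.1 kt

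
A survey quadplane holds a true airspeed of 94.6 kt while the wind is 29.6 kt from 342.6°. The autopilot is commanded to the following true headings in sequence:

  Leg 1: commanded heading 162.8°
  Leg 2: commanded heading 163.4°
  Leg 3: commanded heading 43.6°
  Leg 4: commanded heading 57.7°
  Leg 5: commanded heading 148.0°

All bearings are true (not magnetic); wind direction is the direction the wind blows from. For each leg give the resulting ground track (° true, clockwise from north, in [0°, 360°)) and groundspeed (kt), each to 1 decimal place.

Leg 1: heading 162.8°; drift +0.0° → track 162.8°, groundspeed 124.2 kt
Leg 2: heading 163.4°; drift -0.2° → track 163.2°, groundspeed 124.2 kt
Leg 3: heading 43.6°; drift +17.9° → track 61.5°, groundspeed 84.3 kt
Leg 4: heading 57.7°; drift +18.2° → track 75.9°, groundspeed 91.6 kt
Leg 5: heading 148.0°; drift +3.5° → track 151.5°, groundspeed 123.5 kt

Leg 1: track=162.8°, groundspeed=124.2 kt
Leg 2: track=163.2°, groundspeed=124.2 kt
Leg 3: track=61.5°, groundspeed=84.3 kt
Leg 4: track=75.9°, groundspeed=91.6 kt
Leg 5: track=151.5°, groundspeed=123.5 kt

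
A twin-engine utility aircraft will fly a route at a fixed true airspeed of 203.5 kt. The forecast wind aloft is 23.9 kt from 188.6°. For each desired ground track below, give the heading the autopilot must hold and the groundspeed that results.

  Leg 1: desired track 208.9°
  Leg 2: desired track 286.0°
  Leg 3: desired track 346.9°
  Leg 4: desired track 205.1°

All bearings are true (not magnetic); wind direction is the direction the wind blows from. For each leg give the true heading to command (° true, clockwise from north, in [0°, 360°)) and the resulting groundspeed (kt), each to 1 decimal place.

Leg 1: heading=206.6°, groundspeed=180.9 kt
Leg 2: heading=279.3°, groundspeed=205.2 kt
Leg 3: heading=344.4°, groundspeed=225.5 kt
Leg 4: heading=203.2°, groundspeed=180.5 kt

Leg 1: desired track 208.9°; wind correction -2.3° → command heading 206.6°, groundspeed 180.9 kt
Leg 2: desired track 286.0°; wind correction -6.7° → command heading 279.3°, groundspeed 205.2 kt
Leg 3: desired track 346.9°; wind correction -2.5° → command heading 344.4°, groundspeed 225.5 kt
Leg 4: desired track 205.1°; wind correction -1.9° → command heading 203.2°, groundspeed 180.5 kt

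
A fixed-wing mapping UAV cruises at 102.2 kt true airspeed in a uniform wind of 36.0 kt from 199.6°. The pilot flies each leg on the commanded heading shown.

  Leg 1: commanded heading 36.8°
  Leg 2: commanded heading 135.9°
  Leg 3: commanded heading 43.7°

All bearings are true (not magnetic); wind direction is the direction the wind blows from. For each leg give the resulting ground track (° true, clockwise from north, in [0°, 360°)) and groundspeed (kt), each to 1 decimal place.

Leg 1: heading 36.8°; drift -4.5° → track 32.3°, groundspeed 137.0 kt
Leg 2: heading 135.9°; drift -20.5° → track 115.4°, groundspeed 92.1 kt
Leg 3: heading 43.7°; drift -6.2° → track 37.5°, groundspeed 135.9 kt

Leg 1: track=32.3°, groundspeed=137.0 kt
Leg 2: track=115.4°, groundspeed=92.1 kt
Leg 3: track=37.5°, groundspeed=135.9 kt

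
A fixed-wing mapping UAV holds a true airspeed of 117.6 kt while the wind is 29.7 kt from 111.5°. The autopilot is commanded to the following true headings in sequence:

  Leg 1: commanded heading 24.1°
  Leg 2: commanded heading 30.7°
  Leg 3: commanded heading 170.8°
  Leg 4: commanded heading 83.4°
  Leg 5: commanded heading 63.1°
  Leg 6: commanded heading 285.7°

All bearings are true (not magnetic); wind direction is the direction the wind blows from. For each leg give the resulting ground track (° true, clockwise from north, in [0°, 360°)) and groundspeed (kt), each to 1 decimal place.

Leg 1: heading 24.1°; drift -14.3° → track 9.8°, groundspeed 120.0 kt
Leg 2: heading 30.7°; drift -14.6° → track 16.1°, groundspeed 116.6 kt
Leg 3: heading 170.8°; drift +14.0° → track 184.8°, groundspeed 105.6 kt
Leg 4: heading 83.4°; drift -8.7° → track 74.7°, groundspeed 92.5 kt
Leg 5: heading 63.1°; drift -12.8° → track 50.3°, groundspeed 100.4 kt
Leg 6: heading 285.7°; drift +1.2° → track 286.9°, groundspeed 147.2 kt

Leg 1: track=9.8°, groundspeed=120.0 kt
Leg 2: track=16.1°, groundspeed=116.6 kt
Leg 3: track=184.8°, groundspeed=105.6 kt
Leg 4: track=74.7°, groundspeed=92.5 kt
Leg 5: track=50.3°, groundspeed=100.4 kt
Leg 6: track=286.9°, groundspeed=147.2 kt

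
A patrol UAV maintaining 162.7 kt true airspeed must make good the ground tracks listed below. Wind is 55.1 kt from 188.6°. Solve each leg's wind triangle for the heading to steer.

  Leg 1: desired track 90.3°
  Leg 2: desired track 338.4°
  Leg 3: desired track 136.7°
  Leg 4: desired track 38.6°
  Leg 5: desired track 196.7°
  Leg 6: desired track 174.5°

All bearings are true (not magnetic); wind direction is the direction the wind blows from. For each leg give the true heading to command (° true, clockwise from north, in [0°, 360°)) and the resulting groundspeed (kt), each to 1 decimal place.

Leg 1: heading=109.9°, groundspeed=161.2 kt
Leg 2: heading=328.6°, groundspeed=207.9 kt
Leg 3: heading=152.2°, groundspeed=122.8 kt
Leg 4: heading=48.3°, groundspeed=208.1 kt
Leg 5: heading=194.0°, groundspeed=108.0 kt
Leg 6: heading=179.2°, groundspeed=108.7 kt

Leg 1: desired track 90.3°; wind correction +19.6° → command heading 109.9°, groundspeed 161.2 kt
Leg 2: desired track 338.4°; wind correction -9.8° → command heading 328.6°, groundspeed 207.9 kt
Leg 3: desired track 136.7°; wind correction +15.5° → command heading 152.2°, groundspeed 122.8 kt
Leg 4: desired track 38.6°; wind correction +9.7° → command heading 48.3°, groundspeed 208.1 kt
Leg 5: desired track 196.7°; wind correction -2.7° → command heading 194.0°, groundspeed 108.0 kt
Leg 6: desired track 174.5°; wind correction +4.7° → command heading 179.2°, groundspeed 108.7 kt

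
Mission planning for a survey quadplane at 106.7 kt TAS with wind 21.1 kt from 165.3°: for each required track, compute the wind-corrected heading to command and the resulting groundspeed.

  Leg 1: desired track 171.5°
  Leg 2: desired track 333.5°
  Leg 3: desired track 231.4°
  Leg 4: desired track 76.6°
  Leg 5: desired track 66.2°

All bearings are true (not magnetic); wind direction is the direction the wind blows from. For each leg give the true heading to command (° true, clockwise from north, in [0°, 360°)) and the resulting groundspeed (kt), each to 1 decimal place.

Leg 1: heading=170.3°, groundspeed=85.7 kt
Leg 2: heading=331.2°, groundspeed=127.3 kt
Leg 3: heading=221.0°, groundspeed=96.4 kt
Leg 4: heading=88.0°, groundspeed=104.1 kt
Leg 5: heading=77.5°, groundspeed=108.0 kt

Leg 1: desired track 171.5°; wind correction -1.2° → command heading 170.3°, groundspeed 85.7 kt
Leg 2: desired track 333.5°; wind correction -2.3° → command heading 331.2°, groundspeed 127.3 kt
Leg 3: desired track 231.4°; wind correction -10.4° → command heading 221.0°, groundspeed 96.4 kt
Leg 4: desired track 76.6°; wind correction +11.4° → command heading 88.0°, groundspeed 104.1 kt
Leg 5: desired track 66.2°; wind correction +11.3° → command heading 77.5°, groundspeed 108.0 kt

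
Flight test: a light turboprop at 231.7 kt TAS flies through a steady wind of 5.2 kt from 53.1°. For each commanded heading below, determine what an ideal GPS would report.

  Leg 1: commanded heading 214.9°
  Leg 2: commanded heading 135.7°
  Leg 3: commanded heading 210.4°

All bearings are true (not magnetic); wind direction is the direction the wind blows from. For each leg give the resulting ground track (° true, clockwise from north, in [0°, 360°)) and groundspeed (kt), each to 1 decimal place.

Leg 1: heading 214.9°; drift +0.4° → track 215.3°, groundspeed 236.6 kt
Leg 2: heading 135.7°; drift +1.3° → track 137.0°, groundspeed 231.1 kt
Leg 3: heading 210.4°; drift +0.5° → track 210.9°, groundspeed 236.5 kt

Leg 1: track=215.3°, groundspeed=236.6 kt
Leg 2: track=137.0°, groundspeed=231.1 kt
Leg 3: track=210.9°, groundspeed=236.5 kt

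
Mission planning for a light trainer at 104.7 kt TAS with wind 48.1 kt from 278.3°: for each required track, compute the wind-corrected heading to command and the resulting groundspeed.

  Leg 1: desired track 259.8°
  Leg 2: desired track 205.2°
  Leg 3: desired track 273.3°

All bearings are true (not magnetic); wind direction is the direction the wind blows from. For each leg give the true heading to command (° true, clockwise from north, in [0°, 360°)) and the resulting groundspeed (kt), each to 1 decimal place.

Leg 1: heading=268.2°, groundspeed=58.0 kt
Leg 2: heading=231.3°, groundspeed=80.1 kt
Leg 3: heading=275.6°, groundspeed=56.7 kt

Leg 1: desired track 259.8°; wind correction +8.4° → command heading 268.2°, groundspeed 58.0 kt
Leg 2: desired track 205.2°; wind correction +26.1° → command heading 231.3°, groundspeed 80.1 kt
Leg 3: desired track 273.3°; wind correction +2.3° → command heading 275.6°, groundspeed 56.7 kt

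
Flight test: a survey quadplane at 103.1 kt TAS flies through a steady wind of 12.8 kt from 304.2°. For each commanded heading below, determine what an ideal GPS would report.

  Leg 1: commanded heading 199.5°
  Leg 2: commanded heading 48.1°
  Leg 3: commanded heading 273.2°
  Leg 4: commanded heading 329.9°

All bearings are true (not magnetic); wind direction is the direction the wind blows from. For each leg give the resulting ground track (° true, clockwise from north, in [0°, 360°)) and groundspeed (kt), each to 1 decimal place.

Leg 1: track=192.9°, groundspeed=107.1 kt
Leg 2: track=54.8°, groundspeed=106.9 kt
Leg 3: track=269.1°, groundspeed=92.4 kt
Leg 4: track=333.4°, groundspeed=91.7 kt

Leg 1: heading 199.5°; drift -6.6° → track 192.9°, groundspeed 107.1 kt
Leg 2: heading 48.1°; drift +6.7° → track 54.8°, groundspeed 106.9 kt
Leg 3: heading 273.2°; drift -4.1° → track 269.1°, groundspeed 92.4 kt
Leg 4: heading 329.9°; drift +3.5° → track 333.4°, groundspeed 91.7 kt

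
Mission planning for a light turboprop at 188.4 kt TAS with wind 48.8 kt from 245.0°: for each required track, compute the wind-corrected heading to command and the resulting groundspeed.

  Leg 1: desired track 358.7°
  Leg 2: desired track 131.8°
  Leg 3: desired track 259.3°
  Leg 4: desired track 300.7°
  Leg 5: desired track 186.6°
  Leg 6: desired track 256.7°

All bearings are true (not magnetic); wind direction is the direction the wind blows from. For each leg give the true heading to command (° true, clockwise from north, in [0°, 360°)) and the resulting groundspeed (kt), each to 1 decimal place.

Leg 1: desired track 358.7°; wind correction -13.7° → command heading 345.0°, groundspeed 202.6 kt
Leg 2: desired track 131.8°; wind correction +13.8° → command heading 145.6°, groundspeed 202.2 kt
Leg 3: desired track 259.3°; wind correction -3.7° → command heading 255.6°, groundspeed 140.7 kt
Leg 4: desired track 300.7°; wind correction -12.4° → command heading 288.3°, groundspeed 156.5 kt
Leg 5: desired track 186.6°; wind correction +12.7° → command heading 199.3°, groundspeed 158.2 kt
Leg 6: desired track 256.7°; wind correction -3.0° → command heading 253.7°, groundspeed 140.4 kt

Leg 1: heading=345.0°, groundspeed=202.6 kt
Leg 2: heading=145.6°, groundspeed=202.2 kt
Leg 3: heading=255.6°, groundspeed=140.7 kt
Leg 4: heading=288.3°, groundspeed=156.5 kt
Leg 5: heading=199.3°, groundspeed=158.2 kt
Leg 6: heading=253.7°, groundspeed=140.4 kt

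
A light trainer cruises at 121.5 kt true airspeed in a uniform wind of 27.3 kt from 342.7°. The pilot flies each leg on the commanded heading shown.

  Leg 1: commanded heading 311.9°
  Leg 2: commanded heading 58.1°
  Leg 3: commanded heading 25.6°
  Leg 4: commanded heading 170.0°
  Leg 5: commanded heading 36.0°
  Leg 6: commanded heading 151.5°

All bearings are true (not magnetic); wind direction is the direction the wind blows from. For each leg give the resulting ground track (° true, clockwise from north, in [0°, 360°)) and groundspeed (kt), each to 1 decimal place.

Leg 1: heading 311.9°; drift -8.1° → track 303.8°, groundspeed 99.0 kt
Leg 2: heading 58.1°; drift +13.0° → track 71.1°, groundspeed 117.6 kt
Leg 3: heading 25.6°; drift +10.4° → track 36.0°, groundspeed 103.2 kt
Leg 4: heading 170.0°; drift -1.3° → track 168.7°, groundspeed 148.6 kt
Leg 5: heading 36.0°; drift +11.8° → track 47.8°, groundspeed 107.4 kt
Leg 6: heading 151.5°; drift +2.0° → track 153.5°, groundspeed 148.4 kt

Leg 1: track=303.8°, groundspeed=99.0 kt
Leg 2: track=71.1°, groundspeed=117.6 kt
Leg 3: track=36.0°, groundspeed=103.2 kt
Leg 4: track=168.7°, groundspeed=148.6 kt
Leg 5: track=47.8°, groundspeed=107.4 kt
Leg 6: track=153.5°, groundspeed=148.4 kt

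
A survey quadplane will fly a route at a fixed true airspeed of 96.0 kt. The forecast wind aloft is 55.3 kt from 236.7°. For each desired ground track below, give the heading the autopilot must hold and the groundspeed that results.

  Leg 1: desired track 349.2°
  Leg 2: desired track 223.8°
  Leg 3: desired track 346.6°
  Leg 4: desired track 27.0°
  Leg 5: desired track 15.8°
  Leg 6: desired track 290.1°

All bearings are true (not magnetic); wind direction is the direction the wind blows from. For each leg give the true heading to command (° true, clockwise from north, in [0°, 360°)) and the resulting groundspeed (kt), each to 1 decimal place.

Leg 1: desired track 349.2°; wind correction -32.2° → command heading 317.0°, groundspeed 102.4 kt
Leg 2: desired track 223.8°; wind correction +7.4° → command heading 231.2°, groundspeed 41.3 kt
Leg 3: desired track 346.6°; wind correction -32.8° → command heading 313.8°, groundspeed 99.5 kt
Leg 4: desired track 27.0°; wind correction -16.6° → command heading 10.4°, groundspeed 140.0 kt
Leg 5: desired track 15.8°; wind correction -22.2° → command heading 353.6°, groundspeed 130.7 kt
Leg 6: desired track 290.1°; wind correction -27.5° → command heading 262.6°, groundspeed 52.1 kt

Leg 1: heading=317.0°, groundspeed=102.4 kt
Leg 2: heading=231.2°, groundspeed=41.3 kt
Leg 3: heading=313.8°, groundspeed=99.5 kt
Leg 4: heading=10.4°, groundspeed=140.0 kt
Leg 5: heading=353.6°, groundspeed=130.7 kt
Leg 6: heading=262.6°, groundspeed=52.1 kt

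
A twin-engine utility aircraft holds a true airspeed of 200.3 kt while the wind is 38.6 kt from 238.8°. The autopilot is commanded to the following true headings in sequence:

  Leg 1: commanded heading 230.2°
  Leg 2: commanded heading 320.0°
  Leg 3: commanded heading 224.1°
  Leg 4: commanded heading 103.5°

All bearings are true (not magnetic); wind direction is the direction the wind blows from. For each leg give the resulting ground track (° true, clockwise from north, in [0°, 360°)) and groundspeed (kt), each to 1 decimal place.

Leg 1: heading 230.2°; drift -2.0° → track 228.2°, groundspeed 162.2 kt
Leg 2: heading 320.0°; drift +11.1° → track 331.1°, groundspeed 198.1 kt
Leg 3: heading 224.1°; drift -3.4° → track 220.7°, groundspeed 163.3 kt
Leg 4: heading 103.5°; drift -6.8° → track 96.7°, groundspeed 229.3 kt

Leg 1: track=228.2°, groundspeed=162.2 kt
Leg 2: track=331.1°, groundspeed=198.1 kt
Leg 3: track=220.7°, groundspeed=163.3 kt
Leg 4: track=96.7°, groundspeed=229.3 kt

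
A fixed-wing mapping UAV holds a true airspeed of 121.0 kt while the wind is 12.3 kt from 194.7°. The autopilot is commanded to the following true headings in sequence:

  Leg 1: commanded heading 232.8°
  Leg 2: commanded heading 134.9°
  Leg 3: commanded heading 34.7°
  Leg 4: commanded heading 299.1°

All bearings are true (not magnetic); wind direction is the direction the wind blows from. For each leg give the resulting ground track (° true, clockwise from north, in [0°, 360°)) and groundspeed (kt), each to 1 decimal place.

Leg 1: track=236.7°, groundspeed=111.6 kt
Leg 2: track=129.6°, groundspeed=115.3 kt
Leg 3: track=32.9°, groundspeed=132.6 kt
Leg 4: track=304.6°, groundspeed=124.6 kt

Leg 1: heading 232.8°; drift +3.9° → track 236.7°, groundspeed 111.6 kt
Leg 2: heading 134.9°; drift -5.3° → track 129.6°, groundspeed 115.3 kt
Leg 3: heading 34.7°; drift -1.8° → track 32.9°, groundspeed 132.6 kt
Leg 4: heading 299.1°; drift +5.5° → track 304.6°, groundspeed 124.6 kt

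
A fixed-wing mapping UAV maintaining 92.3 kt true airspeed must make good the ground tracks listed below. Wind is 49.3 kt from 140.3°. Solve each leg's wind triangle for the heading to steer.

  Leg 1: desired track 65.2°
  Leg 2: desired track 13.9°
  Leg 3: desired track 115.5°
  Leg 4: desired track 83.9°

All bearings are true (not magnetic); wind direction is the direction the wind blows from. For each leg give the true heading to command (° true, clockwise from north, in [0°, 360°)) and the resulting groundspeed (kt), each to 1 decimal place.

Leg 1: desired track 65.2°; wind correction +31.1° → command heading 96.3°, groundspeed 66.4 kt
Leg 2: desired track 13.9°; wind correction +25.5° → command heading 39.4°, groundspeed 112.6 kt
Leg 3: desired track 115.5°; wind correction +12.9° → command heading 128.4°, groundspeed 45.2 kt
Leg 4: desired track 83.9°; wind correction +26.4° → command heading 110.3°, groundspeed 55.4 kt

Leg 1: heading=96.3°, groundspeed=66.4 kt
Leg 2: heading=39.4°, groundspeed=112.6 kt
Leg 3: heading=128.4°, groundspeed=45.2 kt
Leg 4: heading=110.3°, groundspeed=55.4 kt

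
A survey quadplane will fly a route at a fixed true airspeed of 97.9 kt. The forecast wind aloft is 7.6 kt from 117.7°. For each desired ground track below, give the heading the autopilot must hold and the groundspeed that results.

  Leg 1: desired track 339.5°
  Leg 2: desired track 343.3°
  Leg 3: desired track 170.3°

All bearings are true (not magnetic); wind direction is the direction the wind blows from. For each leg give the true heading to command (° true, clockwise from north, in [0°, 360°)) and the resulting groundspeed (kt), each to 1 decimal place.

Leg 1: desired track 339.5°; wind correction +3.0° → command heading 342.5°, groundspeed 103.4 kt
Leg 2: desired track 343.3°; wind correction +3.2° → command heading 346.5°, groundspeed 103.1 kt
Leg 3: desired track 170.3°; wind correction -3.5° → command heading 166.8°, groundspeed 93.1 kt

Leg 1: heading=342.5°, groundspeed=103.4 kt
Leg 2: heading=346.5°, groundspeed=103.1 kt
Leg 3: heading=166.8°, groundspeed=93.1 kt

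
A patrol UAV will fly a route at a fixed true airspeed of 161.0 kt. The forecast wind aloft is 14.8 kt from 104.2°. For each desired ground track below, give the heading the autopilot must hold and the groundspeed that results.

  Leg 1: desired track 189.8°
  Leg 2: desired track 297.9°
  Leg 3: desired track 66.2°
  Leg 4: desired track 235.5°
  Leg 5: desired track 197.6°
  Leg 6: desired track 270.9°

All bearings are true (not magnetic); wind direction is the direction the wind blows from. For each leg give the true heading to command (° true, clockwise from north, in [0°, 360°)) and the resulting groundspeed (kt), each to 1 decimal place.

Leg 1: heading=184.5°, groundspeed=159.2 kt
Leg 2: heading=299.1°, groundspeed=175.3 kt
Leg 3: heading=69.4°, groundspeed=149.1 kt
Leg 4: heading=231.5°, groundspeed=170.4 kt
Leg 5: heading=192.3°, groundspeed=161.2 kt
Leg 6: heading=269.7°, groundspeed=175.4 kt

Leg 1: desired track 189.8°; wind correction -5.3° → command heading 184.5°, groundspeed 159.2 kt
Leg 2: desired track 297.9°; wind correction +1.2° → command heading 299.1°, groundspeed 175.3 kt
Leg 3: desired track 66.2°; wind correction +3.2° → command heading 69.4°, groundspeed 149.1 kt
Leg 4: desired track 235.5°; wind correction -4.0° → command heading 231.5°, groundspeed 170.4 kt
Leg 5: desired track 197.6°; wind correction -5.3° → command heading 192.3°, groundspeed 161.2 kt
Leg 6: desired track 270.9°; wind correction -1.2° → command heading 269.7°, groundspeed 175.4 kt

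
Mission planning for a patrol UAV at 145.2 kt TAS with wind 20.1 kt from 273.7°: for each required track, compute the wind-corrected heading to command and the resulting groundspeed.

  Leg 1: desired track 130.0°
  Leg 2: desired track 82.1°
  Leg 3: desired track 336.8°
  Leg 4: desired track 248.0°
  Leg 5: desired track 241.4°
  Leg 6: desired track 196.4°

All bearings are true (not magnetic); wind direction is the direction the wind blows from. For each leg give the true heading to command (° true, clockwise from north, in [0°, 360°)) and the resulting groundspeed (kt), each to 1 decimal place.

Leg 1: desired track 130.0°; wind correction +4.7° → command heading 134.7°, groundspeed 160.9 kt
Leg 2: desired track 82.1°; wind correction -1.6° → command heading 80.5°, groundspeed 164.8 kt
Leg 3: desired track 336.8°; wind correction -7.1° → command heading 329.7°, groundspeed 135.0 kt
Leg 4: desired track 248.0°; wind correction +3.4° → command heading 251.4°, groundspeed 126.8 kt
Leg 5: desired track 241.4°; wind correction +4.2° → command heading 245.6°, groundspeed 127.8 kt
Leg 6: desired track 196.4°; wind correction +7.8° → command heading 204.2°, groundspeed 139.5 kt

Leg 1: heading=134.7°, groundspeed=160.9 kt
Leg 2: heading=80.5°, groundspeed=164.8 kt
Leg 3: heading=329.7°, groundspeed=135.0 kt
Leg 4: heading=251.4°, groundspeed=126.8 kt
Leg 5: heading=245.6°, groundspeed=127.8 kt
Leg 6: heading=204.2°, groundspeed=139.5 kt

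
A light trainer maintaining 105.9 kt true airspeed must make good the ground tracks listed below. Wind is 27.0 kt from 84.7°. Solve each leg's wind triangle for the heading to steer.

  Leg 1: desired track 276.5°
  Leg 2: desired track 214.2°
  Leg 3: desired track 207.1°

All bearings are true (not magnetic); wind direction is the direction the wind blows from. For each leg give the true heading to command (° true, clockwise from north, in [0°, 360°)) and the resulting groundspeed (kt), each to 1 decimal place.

Leg 1: desired track 276.5°; wind correction +3.0° → command heading 279.5°, groundspeed 132.2 kt
Leg 2: desired track 214.2°; wind correction -11.3° → command heading 202.9°, groundspeed 121.0 kt
Leg 3: desired track 207.1°; wind correction -12.4° → command heading 194.7°, groundspeed 117.9 kt

Leg 1: heading=279.5°, groundspeed=132.2 kt
Leg 2: heading=202.9°, groundspeed=121.0 kt
Leg 3: heading=194.7°, groundspeed=117.9 kt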